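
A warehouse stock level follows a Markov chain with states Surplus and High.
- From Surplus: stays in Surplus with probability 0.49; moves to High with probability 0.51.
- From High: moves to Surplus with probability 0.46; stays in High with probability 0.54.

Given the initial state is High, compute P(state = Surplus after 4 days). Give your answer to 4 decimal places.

0.4742

Propagate the distribution vector 4 days from High.
After 0 days: (0.0000, 1.0000)
After 1 day: (0.4600, 0.5400)
After 2 days: (0.4738, 0.5262)
After 3 days: (0.4742, 0.5258)
After 4 days: (0.4742, 0.5258)
P(in Surplus after 4 days) = 0.4742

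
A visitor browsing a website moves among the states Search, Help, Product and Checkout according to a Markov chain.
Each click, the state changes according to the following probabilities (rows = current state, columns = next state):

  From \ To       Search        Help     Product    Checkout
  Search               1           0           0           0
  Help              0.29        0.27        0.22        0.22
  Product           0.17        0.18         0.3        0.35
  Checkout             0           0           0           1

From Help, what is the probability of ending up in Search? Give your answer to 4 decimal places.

Let h(s) be the probability of absorption at Search starting from transient state s. Then h(Search) = 1 and h(Checkout) = 0. By first-step analysis:
h(Help) = 0.29·1 + 0.27·h(Help) + 0.22·h(Product) + 0.22·0
h(Product) = 0.17·1 + 0.18·h(Help) + 0.3·h(Product) + 0.35·0
Solving: h(Help) = 0.5100, h(Product) = 0.3740.
Starting from Help, the probability is 0.5100.

0.5100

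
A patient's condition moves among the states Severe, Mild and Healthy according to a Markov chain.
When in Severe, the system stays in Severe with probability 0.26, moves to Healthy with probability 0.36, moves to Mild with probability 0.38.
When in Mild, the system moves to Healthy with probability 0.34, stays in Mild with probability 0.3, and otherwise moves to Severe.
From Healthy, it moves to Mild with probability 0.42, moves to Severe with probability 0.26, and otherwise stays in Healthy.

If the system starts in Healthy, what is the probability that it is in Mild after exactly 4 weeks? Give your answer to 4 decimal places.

Propagate the distribution vector 4 weeks from Healthy.
After 0 weeks: (0.0000, 0.0000, 1.0000)
After 1 week: (0.2600, 0.4200, 0.3200)
After 2 weeks: (0.3020, 0.3592, 0.3388)
After 3 weeks: (0.2959, 0.3648, 0.3393)
After 4 weeks: (0.2965, 0.3644, 0.3391)
P(in Mild after 4 weeks) = 0.3644

0.3644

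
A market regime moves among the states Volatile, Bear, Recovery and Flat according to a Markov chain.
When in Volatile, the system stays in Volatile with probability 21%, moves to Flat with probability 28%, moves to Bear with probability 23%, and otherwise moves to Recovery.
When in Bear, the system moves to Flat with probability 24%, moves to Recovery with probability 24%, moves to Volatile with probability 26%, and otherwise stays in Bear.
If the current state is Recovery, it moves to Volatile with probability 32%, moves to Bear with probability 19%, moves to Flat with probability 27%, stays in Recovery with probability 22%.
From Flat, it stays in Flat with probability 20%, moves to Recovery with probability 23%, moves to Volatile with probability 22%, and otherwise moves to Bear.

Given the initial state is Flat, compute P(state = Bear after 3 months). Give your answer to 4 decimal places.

0.2577

Propagate the distribution vector 3 months from Flat.
After 0 months: (0.0000, 0.0000, 0.0000, 1.0000)
After 1 month: (0.2200, 0.3500, 0.2300, 0.2000)
After 2 months: (0.2548, 0.2553, 0.2422, 0.2477)
After 3 months: (0.2519, 0.2577, 0.2429, 0.2476)
P(in Bear after 3 months) = 0.2577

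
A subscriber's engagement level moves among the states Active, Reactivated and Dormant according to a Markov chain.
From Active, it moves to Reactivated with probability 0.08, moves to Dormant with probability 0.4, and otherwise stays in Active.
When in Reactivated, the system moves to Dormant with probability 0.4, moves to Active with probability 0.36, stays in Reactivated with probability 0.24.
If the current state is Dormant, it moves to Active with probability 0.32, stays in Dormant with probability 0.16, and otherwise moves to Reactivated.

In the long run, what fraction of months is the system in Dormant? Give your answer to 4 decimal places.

0.3226

Let the stationary distribution be π with π = πP and π_1 + π_2 + π_3 = 1.
π_1 = 0.52·π_1 + 0.36·π_2 + 0.32·π_3
π_2 = 0.08·π_1 + 0.24·π_2 + 0.52·π_3
Solving with the normalization constraint gives π = (0.4132, 0.2642, 0.3226).
So the stationary probability of Dormant is 0.3226.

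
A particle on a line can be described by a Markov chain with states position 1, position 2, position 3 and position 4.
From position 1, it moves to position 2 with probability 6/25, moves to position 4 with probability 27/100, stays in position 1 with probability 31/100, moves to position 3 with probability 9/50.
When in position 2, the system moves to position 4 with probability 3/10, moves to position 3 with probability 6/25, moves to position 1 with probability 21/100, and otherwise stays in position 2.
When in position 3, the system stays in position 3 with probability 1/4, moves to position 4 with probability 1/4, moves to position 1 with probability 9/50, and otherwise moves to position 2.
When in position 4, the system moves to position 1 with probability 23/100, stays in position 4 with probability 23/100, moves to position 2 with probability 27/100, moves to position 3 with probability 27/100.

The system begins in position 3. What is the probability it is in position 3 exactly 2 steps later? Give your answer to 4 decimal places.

Propagate the distribution vector 2 steps from position 3.
After 0 steps: (0.0000, 0.0000, 1.0000, 0.0000)
After 1 step: (0.1800, 0.3200, 0.2500, 0.2500)
After 2 steps: (0.2255, 0.2707, 0.2392, 0.2646)
P(in position 3 after 2 steps) = 0.2392

0.2392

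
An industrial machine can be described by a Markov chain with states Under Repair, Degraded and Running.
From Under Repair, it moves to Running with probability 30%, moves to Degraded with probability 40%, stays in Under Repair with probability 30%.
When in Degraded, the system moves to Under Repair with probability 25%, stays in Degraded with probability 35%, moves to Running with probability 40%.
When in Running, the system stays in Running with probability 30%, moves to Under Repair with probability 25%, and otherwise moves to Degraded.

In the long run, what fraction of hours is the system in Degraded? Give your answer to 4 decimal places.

0.3971

Let the stationary distribution be π with π = πP and π_1 + π_2 + π_3 = 1.
π_1 = 0.3·π_1 + 0.25·π_2 + 0.25·π_3
π_2 = 0.4·π_1 + 0.35·π_2 + 0.45·π_3
Solving with the normalization constraint gives π = (0.2632, 0.3971, 0.3397).
So the stationary probability of Degraded is 0.3971.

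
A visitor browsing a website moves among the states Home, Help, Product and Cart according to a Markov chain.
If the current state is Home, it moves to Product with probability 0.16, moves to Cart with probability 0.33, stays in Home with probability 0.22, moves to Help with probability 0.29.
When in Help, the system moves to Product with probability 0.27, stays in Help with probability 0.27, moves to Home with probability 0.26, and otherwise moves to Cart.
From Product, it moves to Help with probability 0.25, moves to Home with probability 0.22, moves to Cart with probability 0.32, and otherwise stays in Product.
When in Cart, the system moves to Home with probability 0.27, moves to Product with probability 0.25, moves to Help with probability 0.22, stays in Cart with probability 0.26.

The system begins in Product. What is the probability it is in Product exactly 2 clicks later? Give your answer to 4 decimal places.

0.2268

Propagate the distribution vector 2 clicks from Product.
After 0 clicks: (0.0000, 0.0000, 1.0000, 0.0000)
After 1 click: (0.2200, 0.2500, 0.2100, 0.3200)
After 2 clicks: (0.2460, 0.2542, 0.2268, 0.2730)
P(in Product after 2 clicks) = 0.2268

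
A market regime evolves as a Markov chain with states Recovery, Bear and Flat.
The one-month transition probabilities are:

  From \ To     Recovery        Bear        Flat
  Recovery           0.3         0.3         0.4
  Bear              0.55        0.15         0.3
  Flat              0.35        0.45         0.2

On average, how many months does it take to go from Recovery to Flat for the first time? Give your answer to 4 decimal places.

2.6744

Let t(s) be the expected number of months to first reach Flat from state s, with t(Flat) = 0. Conditioning on the first month:
t(Recovery) = 1 + 0.3·t(Recovery) + 0.3·t(Bear)
t(Bear) = 1 + 0.55·t(Recovery) + 0.15·t(Bear)
Solving: t(Recovery) = 2.6744, t(Bear) = 2.9070.
Expected months from Recovery to Flat: 2.6744.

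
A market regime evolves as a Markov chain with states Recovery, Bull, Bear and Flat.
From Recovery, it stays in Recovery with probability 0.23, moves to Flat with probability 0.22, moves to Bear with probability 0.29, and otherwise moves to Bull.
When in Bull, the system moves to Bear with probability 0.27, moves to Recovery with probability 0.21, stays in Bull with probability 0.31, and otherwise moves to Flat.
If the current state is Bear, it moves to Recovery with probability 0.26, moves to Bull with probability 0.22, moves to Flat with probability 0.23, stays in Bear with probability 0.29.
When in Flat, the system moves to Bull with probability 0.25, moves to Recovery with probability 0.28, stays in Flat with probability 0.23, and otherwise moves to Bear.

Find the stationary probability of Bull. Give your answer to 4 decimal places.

0.2598

Let the stationary distribution be π with π = πP and π_1 + π_2 + π_3 + π_4 = 1.
π_1 = 0.23·π_1 + 0.21·π_2 + 0.26·π_3 + 0.28·π_4
π_2 = 0.26·π_1 + 0.31·π_2 + 0.22·π_3 + 0.25·π_4
π_3 = 0.29·π_1 + 0.27·π_2 + 0.29·π_3 + 0.24·π_4
Solving with the normalization constraint gives π = (0.2441, 0.2598, 0.2737, 0.2224).
So the stationary probability of Bull is 0.2598.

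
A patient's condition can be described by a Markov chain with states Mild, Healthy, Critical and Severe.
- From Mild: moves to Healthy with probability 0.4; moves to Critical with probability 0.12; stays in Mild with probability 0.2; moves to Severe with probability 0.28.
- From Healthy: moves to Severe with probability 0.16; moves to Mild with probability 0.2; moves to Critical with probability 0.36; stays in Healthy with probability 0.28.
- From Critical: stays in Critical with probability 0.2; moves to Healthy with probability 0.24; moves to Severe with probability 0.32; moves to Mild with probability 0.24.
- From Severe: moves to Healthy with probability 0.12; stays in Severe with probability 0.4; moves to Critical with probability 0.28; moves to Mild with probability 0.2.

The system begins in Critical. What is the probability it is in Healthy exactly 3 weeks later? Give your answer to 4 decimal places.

Propagate the distribution vector 3 weeks from Critical.
After 0 weeks: (0.0000, 0.0000, 1.0000, 0.0000)
After 1 week: (0.2400, 0.2400, 0.2000, 0.3200)
After 2 weeks: (0.2080, 0.2496, 0.2448, 0.2976)
After 3 weeks: (0.2098, 0.2476, 0.2471, 0.2956)
P(in Healthy after 3 weeks) = 0.2476

0.2476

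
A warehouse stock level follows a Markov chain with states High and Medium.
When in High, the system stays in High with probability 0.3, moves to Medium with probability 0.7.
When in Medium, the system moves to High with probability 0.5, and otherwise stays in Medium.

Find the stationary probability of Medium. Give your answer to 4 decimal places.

Let the stationary distribution be π with π = πP and π_1 + π_2 = 1.
π_1 = 0.3·π_1 + 0.5·π_2
Solving with the normalization constraint gives π = (0.4167, 0.5833).
So the stationary probability of Medium is 0.5833.

0.5833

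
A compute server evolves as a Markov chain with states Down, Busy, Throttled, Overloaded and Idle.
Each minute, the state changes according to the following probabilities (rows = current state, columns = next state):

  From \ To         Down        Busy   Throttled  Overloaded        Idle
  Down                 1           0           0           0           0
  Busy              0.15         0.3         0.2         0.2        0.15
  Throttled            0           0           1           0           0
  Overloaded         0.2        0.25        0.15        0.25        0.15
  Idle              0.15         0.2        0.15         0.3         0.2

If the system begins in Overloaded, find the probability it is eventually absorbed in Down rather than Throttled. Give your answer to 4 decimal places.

0.5243

Let h(s) be the probability of absorption at Down starting from transient state s. Then h(Down) = 1 and h(Throttled) = 0. By first-step analysis:
h(Busy) = 0.15·1 + 0.3·h(Busy) + 0.2·0 + 0.2·h(Overloaded) + 0.15·h(Idle)
h(Overloaded) = 0.2·1 + 0.25·h(Busy) + 0.15·0 + 0.25·h(Overloaded) + 0.15·h(Idle)
h(Idle) = 0.15·1 + 0.2·h(Busy) + 0.15·0 + 0.3·h(Overloaded) + 0.2·h(Idle)
Solving: h(Busy) = 0.4717, h(Overloaded) = 0.5243, h(Idle) = 0.5020.
Starting from Overloaded, the probability is 0.5243.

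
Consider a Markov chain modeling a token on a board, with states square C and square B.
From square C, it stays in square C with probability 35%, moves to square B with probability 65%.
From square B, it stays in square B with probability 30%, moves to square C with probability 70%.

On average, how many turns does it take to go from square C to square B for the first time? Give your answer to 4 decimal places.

1.5385

Let t(s) be the expected number of turns to first reach square B from state s, with t(square B) = 0. Conditioning on the first turn:
t(square C) = 1 + 0.35·t(square C)
Solving: t(square C) = 1.5385.
Expected turns from square C to square B: 1.5385.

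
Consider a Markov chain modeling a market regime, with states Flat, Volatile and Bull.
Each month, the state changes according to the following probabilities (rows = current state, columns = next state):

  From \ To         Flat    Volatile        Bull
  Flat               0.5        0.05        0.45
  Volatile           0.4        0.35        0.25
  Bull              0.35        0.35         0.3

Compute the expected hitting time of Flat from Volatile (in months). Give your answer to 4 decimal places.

2.5850

Let t(s) be the expected number of months to first reach Flat from state s, with t(Flat) = 0. Conditioning on the first month:
t(Volatile) = 1 + 0.35·t(Volatile) + 0.25·t(Bull)
t(Bull) = 1 + 0.35·t(Volatile) + 0.3·t(Bull)
Solving: t(Volatile) = 2.5850, t(Bull) = 2.7211.
Expected months from Volatile to Flat: 2.5850.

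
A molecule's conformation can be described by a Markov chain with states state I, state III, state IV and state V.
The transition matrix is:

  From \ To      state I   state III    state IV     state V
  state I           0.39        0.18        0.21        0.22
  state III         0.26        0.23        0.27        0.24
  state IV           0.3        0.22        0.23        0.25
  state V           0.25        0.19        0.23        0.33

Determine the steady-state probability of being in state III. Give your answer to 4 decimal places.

Let the stationary distribution be π with π = πP and π_1 + π_2 + π_3 + π_4 = 1.
π_1 = 0.39·π_1 + 0.26·π_2 + 0.3·π_3 + 0.25·π_4
π_2 = 0.18·π_1 + 0.23·π_2 + 0.22·π_3 + 0.19·π_4
π_3 = 0.21·π_1 + 0.27·π_2 + 0.23·π_3 + 0.23·π_4
Solving with the normalization constraint gives π = (0.3065, 0.2020, 0.2319, 0.2595).
So the stationary probability of state III is 0.2020.

0.2020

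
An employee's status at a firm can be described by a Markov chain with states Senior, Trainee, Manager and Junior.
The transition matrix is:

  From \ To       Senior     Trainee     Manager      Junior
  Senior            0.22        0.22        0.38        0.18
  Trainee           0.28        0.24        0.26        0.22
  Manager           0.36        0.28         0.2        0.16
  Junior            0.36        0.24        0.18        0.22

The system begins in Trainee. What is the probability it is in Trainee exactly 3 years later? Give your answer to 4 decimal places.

Propagate the distribution vector 3 years from Trainee.
After 0 years: (0.0000, 1.0000, 0.0000, 0.0000)
After 1 year: (0.2800, 0.2400, 0.2600, 0.2200)
After 2 years: (0.3016, 0.2448, 0.2604, 0.1932)
After 3 years: (0.2982, 0.2444, 0.2651, 0.1923)
P(in Trainee after 3 years) = 0.2444

0.2444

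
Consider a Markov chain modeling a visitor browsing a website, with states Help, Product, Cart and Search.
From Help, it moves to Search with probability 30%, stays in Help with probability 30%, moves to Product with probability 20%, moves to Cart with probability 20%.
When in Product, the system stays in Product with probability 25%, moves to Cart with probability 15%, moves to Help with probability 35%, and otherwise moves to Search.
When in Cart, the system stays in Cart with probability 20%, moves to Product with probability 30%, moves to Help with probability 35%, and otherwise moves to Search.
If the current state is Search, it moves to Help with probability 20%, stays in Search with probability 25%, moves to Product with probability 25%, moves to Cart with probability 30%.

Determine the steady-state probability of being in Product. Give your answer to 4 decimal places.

0.2457

Let the stationary distribution be π with π = πP and π_1 + π_2 + π_3 + π_4 = 1.
π_1 = 0.3·π_1 + 0.35·π_2 + 0.35·π_3 + 0.2·π_4
π_2 = 0.2·π_1 + 0.25·π_2 + 0.3·π_3 + 0.25·π_4
π_3 = 0.2·π_1 + 0.15·π_2 + 0.2·π_3 + 0.3·π_4
Solving with the normalization constraint gives π = (0.2985, 0.2457, 0.2121, 0.2437).
So the stationary probability of Product is 0.2457.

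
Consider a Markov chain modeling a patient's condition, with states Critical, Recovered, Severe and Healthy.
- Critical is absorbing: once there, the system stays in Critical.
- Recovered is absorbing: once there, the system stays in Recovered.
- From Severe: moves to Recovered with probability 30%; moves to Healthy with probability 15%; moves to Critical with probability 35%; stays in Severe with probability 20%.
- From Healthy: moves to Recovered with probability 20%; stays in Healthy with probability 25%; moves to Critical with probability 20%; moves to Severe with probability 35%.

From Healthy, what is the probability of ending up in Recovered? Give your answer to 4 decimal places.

0.4840

Let h(s) be the probability of absorption at Recovered starting from transient state s. Then h(Recovered) = 1 and h(Critical) = 0. By first-step analysis:
h(Severe) = 0.35·0 + 0.3·1 + 0.2·h(Severe) + 0.15·h(Healthy)
h(Healthy) = 0.2·0 + 0.2·1 + 0.35·h(Severe) + 0.25·h(Healthy)
Solving: h(Severe) = 0.4658, h(Healthy) = 0.4840.
Starting from Healthy, the probability is 0.4840.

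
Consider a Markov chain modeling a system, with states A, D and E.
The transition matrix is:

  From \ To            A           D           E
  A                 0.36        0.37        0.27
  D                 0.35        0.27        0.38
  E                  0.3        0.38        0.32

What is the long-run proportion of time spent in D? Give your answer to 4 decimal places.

0.3393

Let the stationary distribution be π with π = πP and π_1 + π_2 + π_3 = 1.
π_1 = 0.36·π_1 + 0.35·π_2 + 0.3·π_3
π_2 = 0.37·π_1 + 0.27·π_2 + 0.38·π_3
Solving with the normalization constraint gives π = (0.3372, 0.3393, 0.3235).
So the stationary probability of D is 0.3393.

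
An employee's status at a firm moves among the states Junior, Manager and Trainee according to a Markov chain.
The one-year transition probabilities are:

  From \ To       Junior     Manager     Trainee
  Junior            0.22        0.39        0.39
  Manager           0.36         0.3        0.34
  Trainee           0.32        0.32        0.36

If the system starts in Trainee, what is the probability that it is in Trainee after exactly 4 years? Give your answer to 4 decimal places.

0.3624

Propagate the distribution vector 4 years from Trainee.
After 0 years: (0.0000, 0.0000, 1.0000)
After 1 year: (0.3200, 0.3200, 0.3600)
After 2 years: (0.3008, 0.3360, 0.3632)
After 3 years: (0.3034, 0.3343, 0.3623)
After 4 years: (0.3030, 0.3345, 0.3624)
P(in Trainee after 4 years) = 0.3624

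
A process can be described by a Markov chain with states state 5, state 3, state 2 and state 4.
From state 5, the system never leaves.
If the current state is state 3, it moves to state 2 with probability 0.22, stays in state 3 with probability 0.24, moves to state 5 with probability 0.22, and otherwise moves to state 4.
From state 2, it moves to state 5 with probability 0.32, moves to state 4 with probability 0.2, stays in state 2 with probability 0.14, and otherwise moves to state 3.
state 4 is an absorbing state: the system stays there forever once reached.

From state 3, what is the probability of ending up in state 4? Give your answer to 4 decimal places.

0.5515

Let h(s) be the probability of absorption at state 4 starting from transient state s. Then h(state 4) = 1 and h(state 5) = 0. By first-step analysis:
h(state 3) = 0.22·0 + 0.24·h(state 3) + 0.22·h(state 2) + 0.32·1
h(state 2) = 0.32·0 + 0.34·h(state 3) + 0.14·h(state 2) + 0.2·1
Solving: h(state 3) = 0.5515, h(state 2) = 0.4506.
Starting from state 3, the probability is 0.5515.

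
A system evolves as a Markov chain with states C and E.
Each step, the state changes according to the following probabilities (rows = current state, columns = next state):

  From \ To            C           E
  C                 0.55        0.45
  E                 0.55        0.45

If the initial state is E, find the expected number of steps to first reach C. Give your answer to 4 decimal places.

1.8182

Let t(s) be the expected number of steps to first reach C from state s, with t(C) = 0. Conditioning on the first step:
t(E) = 1 + 0.45·t(E)
Solving: t(E) = 1.8182.
Expected steps from E to C: 1.8182.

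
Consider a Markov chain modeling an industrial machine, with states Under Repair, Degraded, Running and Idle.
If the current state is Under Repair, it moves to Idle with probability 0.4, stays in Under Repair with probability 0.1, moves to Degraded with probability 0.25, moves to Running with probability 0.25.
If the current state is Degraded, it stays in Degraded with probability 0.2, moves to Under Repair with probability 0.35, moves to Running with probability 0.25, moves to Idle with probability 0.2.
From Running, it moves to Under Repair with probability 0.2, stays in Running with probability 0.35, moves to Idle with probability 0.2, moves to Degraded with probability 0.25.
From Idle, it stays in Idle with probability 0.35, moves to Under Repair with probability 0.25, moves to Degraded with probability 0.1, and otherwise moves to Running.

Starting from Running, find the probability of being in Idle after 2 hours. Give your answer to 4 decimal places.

Propagate the distribution vector 2 hours from Running.
After 0 hours: (0.0000, 0.0000, 1.0000, 0.0000)
After 1 hour: (0.2000, 0.2500, 0.3500, 0.2000)
After 2 hours: (0.2275, 0.2075, 0.2950, 0.2700)
P(in Idle after 2 hours) = 0.2700

0.2700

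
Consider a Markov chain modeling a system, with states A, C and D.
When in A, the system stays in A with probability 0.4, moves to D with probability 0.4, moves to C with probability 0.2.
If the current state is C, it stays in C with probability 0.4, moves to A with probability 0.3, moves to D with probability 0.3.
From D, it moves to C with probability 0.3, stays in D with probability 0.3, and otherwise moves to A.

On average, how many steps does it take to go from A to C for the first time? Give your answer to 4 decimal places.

4.2308

Let t(s) be the expected number of steps to first reach C from state s, with t(C) = 0. Conditioning on the first step:
t(A) = 1 + 0.4·t(A) + 0.4·t(D)
t(D) = 1 + 0.4·t(A) + 0.3·t(D)
Solving: t(A) = 4.2308, t(D) = 3.8462.
Expected steps from A to C: 4.2308.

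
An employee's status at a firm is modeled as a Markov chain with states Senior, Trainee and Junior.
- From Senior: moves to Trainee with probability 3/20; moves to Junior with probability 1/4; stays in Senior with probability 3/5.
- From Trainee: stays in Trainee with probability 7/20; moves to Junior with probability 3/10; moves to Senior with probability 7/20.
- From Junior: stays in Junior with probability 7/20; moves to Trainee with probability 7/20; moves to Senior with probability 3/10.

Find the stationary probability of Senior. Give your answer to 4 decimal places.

0.4472

Let the stationary distribution be π with π = πP and π_1 + π_2 + π_3 = 1.
π_1 = 0.6·π_1 + 0.35·π_2 + 0.3·π_3
π_2 = 0.15·π_1 + 0.35·π_2 + 0.35·π_3
Solving with the normalization constraint gives π = (0.4472, 0.2606, 0.2923).
So the stationary probability of Senior is 0.4472.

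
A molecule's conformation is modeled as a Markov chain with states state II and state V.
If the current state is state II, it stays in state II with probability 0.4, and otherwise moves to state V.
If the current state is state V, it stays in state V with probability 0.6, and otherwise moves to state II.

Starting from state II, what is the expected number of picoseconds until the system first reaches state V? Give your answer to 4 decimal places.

1.6667

Let t(s) be the expected number of picoseconds to first reach state V from state s, with t(state V) = 0. Conditioning on the first picosecond:
t(state II) = 1 + 0.4·t(state II)
Solving: t(state II) = 1.6667.
Expected picoseconds from state II to state V: 1.6667.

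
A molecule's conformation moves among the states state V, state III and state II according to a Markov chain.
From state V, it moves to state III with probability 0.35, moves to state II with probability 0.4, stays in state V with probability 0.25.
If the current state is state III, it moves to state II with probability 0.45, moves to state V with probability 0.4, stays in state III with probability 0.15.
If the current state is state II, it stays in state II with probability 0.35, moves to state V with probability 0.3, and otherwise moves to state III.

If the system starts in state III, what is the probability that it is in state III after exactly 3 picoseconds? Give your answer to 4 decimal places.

0.2860

Propagate the distribution vector 3 picoseconds from state III.
After 0 picoseconds: (0.0000, 1.0000, 0.0000)
After 1 picosecond: (0.4000, 0.1500, 0.4500)
After 2 picoseconds: (0.2950, 0.3200, 0.3850)
After 3 picoseconds: (0.3173, 0.2860, 0.3968)
P(in state III after 3 picoseconds) = 0.2860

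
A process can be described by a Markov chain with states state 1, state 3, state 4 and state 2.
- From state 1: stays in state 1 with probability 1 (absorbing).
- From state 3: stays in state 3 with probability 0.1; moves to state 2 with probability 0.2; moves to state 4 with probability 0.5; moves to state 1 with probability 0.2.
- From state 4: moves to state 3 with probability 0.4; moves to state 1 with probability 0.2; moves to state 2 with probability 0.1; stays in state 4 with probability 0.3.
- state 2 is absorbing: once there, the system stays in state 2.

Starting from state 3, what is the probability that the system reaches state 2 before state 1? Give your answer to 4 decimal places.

Let h(s) be the probability of absorption at state 2 starting from transient state s. Then h(state 2) = 1 and h(state 1) = 0. By first-step analysis:
h(state 3) = 0.2·0 + 0.1·h(state 3) + 0.5·h(state 4) + 0.2·1
h(state 4) = 0.2·0 + 0.4·h(state 3) + 0.3·h(state 4) + 0.1·1
Solving: h(state 3) = 0.4419, h(state 4) = 0.3953.
Starting from state 3, the probability is 0.4419.

0.4419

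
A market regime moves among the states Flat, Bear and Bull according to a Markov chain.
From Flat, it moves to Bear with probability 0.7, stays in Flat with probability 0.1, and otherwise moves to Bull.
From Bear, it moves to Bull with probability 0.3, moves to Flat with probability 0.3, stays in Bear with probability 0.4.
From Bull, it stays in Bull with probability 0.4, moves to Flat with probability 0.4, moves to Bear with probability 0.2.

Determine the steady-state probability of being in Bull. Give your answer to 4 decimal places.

Let the stationary distribution be π with π = πP and π_1 + π_2 + π_3 = 1.
π_1 = 0.1·π_1 + 0.3·π_2 + 0.4·π_3
π_2 = 0.7·π_1 + 0.4·π_2 + 0.2·π_3
Solving with the normalization constraint gives π = (0.2752, 0.4220, 0.3028).
So the stationary probability of Bull is 0.3028.

0.3028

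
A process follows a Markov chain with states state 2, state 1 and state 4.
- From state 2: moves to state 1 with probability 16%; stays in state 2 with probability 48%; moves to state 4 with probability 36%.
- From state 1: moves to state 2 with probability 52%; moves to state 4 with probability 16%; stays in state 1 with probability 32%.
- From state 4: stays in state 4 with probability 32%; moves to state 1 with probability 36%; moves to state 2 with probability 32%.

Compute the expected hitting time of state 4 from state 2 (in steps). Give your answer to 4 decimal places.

Let t(s) be the expected number of steps to first reach state 4 from state s, with t(state 4) = 0. Conditioning on the first step:
t(state 2) = 1 + 0.48·t(state 2) + 0.16·t(state 1)
t(state 1) = 1 + 0.52·t(state 2) + 0.32·t(state 1)
Solving: t(state 2) = 3.1065, t(state 1) = 3.8462.
Expected steps from state 2 to state 4: 3.1065.

3.1065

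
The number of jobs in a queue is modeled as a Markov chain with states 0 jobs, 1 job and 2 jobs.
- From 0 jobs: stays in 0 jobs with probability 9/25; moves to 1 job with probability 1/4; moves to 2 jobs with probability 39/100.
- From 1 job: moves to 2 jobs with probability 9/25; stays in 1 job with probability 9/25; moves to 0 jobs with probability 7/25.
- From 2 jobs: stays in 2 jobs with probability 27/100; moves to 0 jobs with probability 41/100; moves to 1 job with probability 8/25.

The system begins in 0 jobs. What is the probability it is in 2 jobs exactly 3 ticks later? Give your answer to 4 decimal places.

Propagate the distribution vector 3 ticks from 0 jobs.
After 0 ticks: (1.0000, 0.0000, 0.0000)
After 1 tick: (0.3600, 0.2500, 0.3900)
After 2 ticks: (0.3595, 0.3048, 0.3357)
After 3 ticks: (0.3524, 0.3070, 0.3406)
P(in 2 jobs after 3 ticks) = 0.3406

0.3406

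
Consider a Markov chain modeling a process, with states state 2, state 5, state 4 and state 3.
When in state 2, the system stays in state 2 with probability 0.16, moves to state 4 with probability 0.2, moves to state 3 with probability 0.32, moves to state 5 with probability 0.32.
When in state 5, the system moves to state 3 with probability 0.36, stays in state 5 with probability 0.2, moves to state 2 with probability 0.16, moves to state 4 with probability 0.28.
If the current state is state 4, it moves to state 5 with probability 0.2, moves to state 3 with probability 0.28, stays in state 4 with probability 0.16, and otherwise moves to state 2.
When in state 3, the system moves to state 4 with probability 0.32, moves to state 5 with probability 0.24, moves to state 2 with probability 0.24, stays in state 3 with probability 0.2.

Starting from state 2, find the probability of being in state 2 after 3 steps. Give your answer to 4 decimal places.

0.2341

Propagate the distribution vector 3 steps from state 2.
After 0 steps: (1.0000, 0.0000, 0.0000, 0.0000)
After 1 step: (0.1600, 0.3200, 0.2000, 0.3200)
After 2 steps: (0.2256, 0.2320, 0.2560, 0.2864)
After 3 steps: (0.2341, 0.2385, 0.2427, 0.2847)
P(in state 2 after 3 steps) = 0.2341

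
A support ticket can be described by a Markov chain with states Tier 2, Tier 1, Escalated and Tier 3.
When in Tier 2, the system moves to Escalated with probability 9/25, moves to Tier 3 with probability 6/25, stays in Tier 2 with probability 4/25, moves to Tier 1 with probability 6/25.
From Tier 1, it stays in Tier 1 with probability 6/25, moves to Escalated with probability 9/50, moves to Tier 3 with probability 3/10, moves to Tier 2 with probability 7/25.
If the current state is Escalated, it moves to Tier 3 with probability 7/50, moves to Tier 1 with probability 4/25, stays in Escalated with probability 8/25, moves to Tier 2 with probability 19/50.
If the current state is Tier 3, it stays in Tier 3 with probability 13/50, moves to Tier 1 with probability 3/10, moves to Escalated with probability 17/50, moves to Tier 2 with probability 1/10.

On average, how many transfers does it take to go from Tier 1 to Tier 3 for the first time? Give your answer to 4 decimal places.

Let t(s) be the expected number of transfers to first reach Tier 3 from state s, with t(Tier 3) = 0. Conditioning on the first transfer:
t(Tier 2) = 1 + 0.16·t(Tier 2) + 0.24·t(Tier 1) + 0.36·t(Escalated)
t(Tier 1) = 1 + 0.28·t(Tier 2) + 0.24·t(Tier 1) + 0.18·t(Escalated)
t(Escalated) = 1 + 0.38·t(Tier 2) + 0.16·t(Tier 1) + 0.32·t(Escalated)
Solving: t(Tier 2) = 4.5039, t(Tier 1) = 4.1509, t(Escalated) = 4.9642.
Expected transfers from Tier 1 to Tier 3: 4.1509.

4.1509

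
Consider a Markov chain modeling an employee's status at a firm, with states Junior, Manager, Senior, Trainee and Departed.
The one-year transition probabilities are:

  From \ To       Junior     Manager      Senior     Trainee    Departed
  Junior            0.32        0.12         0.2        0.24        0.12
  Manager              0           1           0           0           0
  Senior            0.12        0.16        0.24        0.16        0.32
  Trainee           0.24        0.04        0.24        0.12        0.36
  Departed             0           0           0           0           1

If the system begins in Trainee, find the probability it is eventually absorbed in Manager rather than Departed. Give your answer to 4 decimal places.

0.2258

Let h(s) be the probability of absorption at Manager starting from transient state s. Then h(Manager) = 1 and h(Departed) = 0. By first-step analysis:
h(Junior) = 0.32·h(Junior) + 0.12·1 + 0.2·h(Senior) + 0.24·h(Trainee) + 0.12·0
h(Senior) = 0.12·h(Junior) + 0.16·1 + 0.24·h(Senior) + 0.16·h(Trainee) + 0.32·0
h(Trainee) = 0.24·h(Junior) + 0.04·1 + 0.24·h(Senior) + 0.12·h(Trainee) + 0.36·0
Solving: h(Junior) = 0.3482, h(Senior) = 0.3130, h(Trainee) = 0.2258.
Starting from Trainee, the probability is 0.2258.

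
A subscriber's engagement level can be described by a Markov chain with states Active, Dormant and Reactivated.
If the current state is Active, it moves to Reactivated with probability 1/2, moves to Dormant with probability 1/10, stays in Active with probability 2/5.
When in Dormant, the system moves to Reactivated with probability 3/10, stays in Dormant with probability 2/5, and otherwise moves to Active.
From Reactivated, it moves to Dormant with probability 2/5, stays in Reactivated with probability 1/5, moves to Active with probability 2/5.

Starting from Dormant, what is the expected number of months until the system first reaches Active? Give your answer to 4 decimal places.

Let t(s) be the expected number of months to first reach Active from state s, with t(Active) = 0. Conditioning on the first month:
t(Dormant) = 1 + 0.4·t(Dormant) + 0.3·t(Reactivated)
t(Reactivated) = 1 + 0.4·t(Dormant) + 0.2·t(Reactivated)
Solving: t(Dormant) = 3.0556, t(Reactivated) = 2.7778.
Expected months from Dormant to Active: 3.0556.

3.0556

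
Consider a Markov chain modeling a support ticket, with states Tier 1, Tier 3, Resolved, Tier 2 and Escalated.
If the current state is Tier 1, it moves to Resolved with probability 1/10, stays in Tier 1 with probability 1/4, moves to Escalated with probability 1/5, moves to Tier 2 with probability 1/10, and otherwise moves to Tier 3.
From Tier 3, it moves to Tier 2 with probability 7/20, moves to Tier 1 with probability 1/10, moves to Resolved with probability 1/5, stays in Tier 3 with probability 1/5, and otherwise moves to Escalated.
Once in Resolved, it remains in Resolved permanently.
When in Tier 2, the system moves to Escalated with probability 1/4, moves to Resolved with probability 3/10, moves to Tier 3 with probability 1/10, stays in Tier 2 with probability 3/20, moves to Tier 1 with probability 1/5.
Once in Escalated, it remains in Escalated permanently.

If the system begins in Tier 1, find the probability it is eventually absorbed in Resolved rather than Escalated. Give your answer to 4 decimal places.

0.4527

Let h(s) be the probability of absorption at Resolved starting from transient state s. Then h(Resolved) = 1 and h(Escalated) = 0. By first-step analysis:
h(Tier 1) = 0.25·h(Tier 1) + 0.35·h(Tier 3) + 0.1·1 + 0.1·h(Tier 2) + 0.2·0
h(Tier 3) = 0.1·h(Tier 1) + 0.2·h(Tier 3) + 0.2·1 + 0.35·h(Tier 2) + 0.15·0
h(Tier 2) = 0.2·h(Tier 1) + 0.1·h(Tier 3) + 0.3·1 + 0.15·h(Tier 2) + 0.25·0
Solving: h(Tier 1) = 0.4527, h(Tier 3) = 0.5352, h(Tier 2) = 0.5224.
Starting from Tier 1, the probability is 0.4527.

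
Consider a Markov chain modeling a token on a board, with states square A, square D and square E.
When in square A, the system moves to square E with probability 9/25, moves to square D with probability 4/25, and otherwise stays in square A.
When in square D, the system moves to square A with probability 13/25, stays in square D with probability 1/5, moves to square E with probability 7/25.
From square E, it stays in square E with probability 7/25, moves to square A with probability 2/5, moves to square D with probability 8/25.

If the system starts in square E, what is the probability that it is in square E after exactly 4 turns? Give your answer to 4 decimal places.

0.3171

Propagate the distribution vector 4 turns from square E.
After 0 turns: (0.0000, 0.0000, 1.0000)
After 1 turn: (0.4000, 0.3200, 0.2800)
After 2 turns: (0.4704, 0.2176, 0.3120)
After 3 turns: (0.4637, 0.2186, 0.3176)
After 4 turns: (0.4633, 0.2196, 0.3171)
P(in square E after 4 turns) = 0.3171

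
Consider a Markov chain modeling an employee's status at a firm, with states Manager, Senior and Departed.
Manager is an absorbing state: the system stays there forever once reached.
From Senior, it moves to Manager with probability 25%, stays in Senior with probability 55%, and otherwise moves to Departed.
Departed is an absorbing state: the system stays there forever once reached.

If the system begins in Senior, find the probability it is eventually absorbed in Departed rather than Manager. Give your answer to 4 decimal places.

Let h(s) be the probability of absorption at Departed starting from transient state s. Then h(Departed) = 1 and h(Manager) = 0. By first-step analysis:
h(Senior) = 0.25·0 + 0.55·h(Senior) + 0.2·1
Solving: h(Senior) = 0.4444.
Starting from Senior, the probability is 0.4444.

0.4444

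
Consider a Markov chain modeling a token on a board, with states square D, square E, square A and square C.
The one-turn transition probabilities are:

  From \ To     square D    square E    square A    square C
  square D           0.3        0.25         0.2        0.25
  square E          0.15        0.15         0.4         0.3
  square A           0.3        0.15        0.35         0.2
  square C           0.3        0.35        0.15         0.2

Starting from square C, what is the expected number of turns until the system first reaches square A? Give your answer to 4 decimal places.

Let t(s) be the expected number of turns to first reach square A from state s, with t(square A) = 0. Conditioning on the first turn:
t(square D) = 1 + 0.3·t(square D) + 0.25·t(square E) + 0.25·t(square C)
t(square E) = 1 + 0.15·t(square D) + 0.15·t(square E) + 0.3·t(square C)
t(square C) = 1 + 0.3·t(square D) + 0.35·t(square E) + 0.2·t(square C)
Solving: t(square D) = 4.2105, t(square E) = 3.4508, t(square C) = 4.3387.
Expected turns from square C to square A: 4.3387.

4.3387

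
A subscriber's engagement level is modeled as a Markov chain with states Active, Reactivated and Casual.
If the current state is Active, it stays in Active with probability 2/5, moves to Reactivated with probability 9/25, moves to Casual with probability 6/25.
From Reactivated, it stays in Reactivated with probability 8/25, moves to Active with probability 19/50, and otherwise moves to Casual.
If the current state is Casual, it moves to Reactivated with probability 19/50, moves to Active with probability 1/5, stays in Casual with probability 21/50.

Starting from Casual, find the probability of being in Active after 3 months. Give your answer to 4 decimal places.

0.3253

Propagate the distribution vector 3 months from Casual.
After 0 months: (0.0000, 0.0000, 1.0000)
After 1 month: (0.2000, 0.3800, 0.4200)
After 2 months: (0.3084, 0.3532, 0.3384)
After 3 months: (0.3253, 0.3526, 0.3221)
P(in Active after 3 months) = 0.3253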